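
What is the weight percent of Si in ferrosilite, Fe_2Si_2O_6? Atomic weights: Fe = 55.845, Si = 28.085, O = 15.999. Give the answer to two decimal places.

21.29 weight percent

Formula mass = 2*55.845 + 2*28.085 + 6*15.999 = 263.854 g/mol, of which 56.170 g is Si.
So Si makes up 56.170/263.854 = 0.2129 of the mass, i.e. 21.29%.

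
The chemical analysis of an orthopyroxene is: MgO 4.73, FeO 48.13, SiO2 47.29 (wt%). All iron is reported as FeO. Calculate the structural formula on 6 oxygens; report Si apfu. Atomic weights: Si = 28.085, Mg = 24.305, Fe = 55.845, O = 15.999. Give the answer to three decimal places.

2.000 Si apfu

MgO (M=40.304): mol = 0.11736; Mg = 0.11736, O = 0.11736.
FeO (M=71.844): mol = 0.66992; Fe = 0.66992, O = 0.66992.
SiO2 (M=60.083): mol = 0.78708; Si = 0.78708, O = 1.57416.
ΣO = 2.36144; factor = 6/ΣO = 2.54082.
Si apfu = 0.78708 × 2.54082 = 2.000.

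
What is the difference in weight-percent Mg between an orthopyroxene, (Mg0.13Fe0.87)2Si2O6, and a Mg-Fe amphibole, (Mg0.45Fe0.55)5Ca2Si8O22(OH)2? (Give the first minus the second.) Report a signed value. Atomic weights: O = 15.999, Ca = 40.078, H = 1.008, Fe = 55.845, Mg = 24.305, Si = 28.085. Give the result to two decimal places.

Mg in (Mg0.13Fe0.87)2Si2O6: molar mass 255.654 g/mol; 0.26×24.305 = 6.319 g → 2.47 wt%.
Mg in (Mg0.45Fe0.55)5Ca2Si8O22(OH)2: molar mass 899.088 g/mol; 2.25×24.305 = 54.686 g → 6.08 wt%.
Difference = 2.47 − 6.08 = -3.61 percentage points.

-3.61 percentage points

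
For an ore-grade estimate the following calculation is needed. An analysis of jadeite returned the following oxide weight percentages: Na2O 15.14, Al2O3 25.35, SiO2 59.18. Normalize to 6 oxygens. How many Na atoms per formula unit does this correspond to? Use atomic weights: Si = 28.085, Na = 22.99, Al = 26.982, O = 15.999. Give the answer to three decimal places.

Na2O (M=61.979): mol = 0.24428; Na = 0.48856, O = 0.24428.
Al2O3 (M=101.961): mol = 0.24862; Al = 0.49724, O = 0.74586.
SiO2 (M=60.083): mol = 0.98497; Si = 0.98497, O = 1.96994.
ΣO = 2.96008; factor = 6/ΣO = 2.02697.
Na apfu = 0.48856 × 2.02697 = 0.990.

0.990 Na apfu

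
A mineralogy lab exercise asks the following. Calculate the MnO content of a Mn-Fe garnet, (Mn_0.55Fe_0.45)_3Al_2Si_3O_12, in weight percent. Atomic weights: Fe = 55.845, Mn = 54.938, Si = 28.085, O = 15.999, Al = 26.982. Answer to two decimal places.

M((Mn_0.55Fe_0.45)_3Al_2Si_3O_12) = 496.245 g/mol; M(MnO) = 70.937 g/mol.
Moles MnO per formula unit = 1.65 Mn ÷ 1 = 1.6500.
MnO fraction = (1.6500 × 70.937) / 496.245 = 117.046/496.245 = 0.2359.

23.59 wt%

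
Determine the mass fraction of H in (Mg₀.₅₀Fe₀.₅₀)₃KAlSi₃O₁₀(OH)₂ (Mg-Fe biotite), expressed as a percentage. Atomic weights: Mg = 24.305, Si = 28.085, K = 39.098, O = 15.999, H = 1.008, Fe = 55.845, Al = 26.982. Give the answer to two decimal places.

0.43 mass %

Formula mass = 1.50·24.305 + 1.50·55.845 + 1·39.098 + 1·26.982 + 3·28.085 + 12·15.999 + 2·1.008 = 464.564 g/mol, of which 2.016 g is H.
So H makes up 2.016/464.564 = 0.0043 of the mass, i.e. 0.43%.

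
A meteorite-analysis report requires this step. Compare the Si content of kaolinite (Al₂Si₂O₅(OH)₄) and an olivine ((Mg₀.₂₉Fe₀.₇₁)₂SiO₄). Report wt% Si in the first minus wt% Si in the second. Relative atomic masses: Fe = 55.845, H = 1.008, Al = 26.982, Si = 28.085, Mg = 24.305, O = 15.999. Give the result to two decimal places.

First mineral: 56.170 g Si in 258.157 g formula = 21.76 wt% Si.
Second mineral: 28.085 g Si in 185.478 g formula = 15.14 wt% Si.
21.76% − 15.14% gives a difference of 6.62 percentage points.

6.62 percentage points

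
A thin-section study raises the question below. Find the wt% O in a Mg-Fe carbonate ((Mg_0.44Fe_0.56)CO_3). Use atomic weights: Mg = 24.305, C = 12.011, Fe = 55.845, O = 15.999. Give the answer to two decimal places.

Molar mass of (Mg_0.44Fe_0.56)CO_3: 0.44*24.305 + 0.56*55.845 + 1*12.011 + 3*15.999 = 101.975 g/mol.
Mass of O per formula unit: 3 × 15.999 = 47.997 g.
Weight fraction O = 47.997 / 101.975 = 0.4707.

47.07 weight percent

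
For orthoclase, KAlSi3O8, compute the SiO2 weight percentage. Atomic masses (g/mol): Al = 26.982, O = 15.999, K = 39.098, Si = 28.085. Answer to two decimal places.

Molar mass of KAlSi3O8 = 1·39.098 + 1·26.982 + 3·28.085 + 8·15.999 = 278.327 g/mol.
Each formula unit contains 3 Si, equivalent to 3/1 = 3.0000 mol SiO2.
M(SiO2) = 1×28.085 + 2×15.999 = 60.083 g/mol.
Mass of SiO2 per formula unit = 3.0000 × 60.083 = 180.249 g.
SiO2 wt% = 180.249 / 278.327 × 100 = 64.76%.

64.76 wt%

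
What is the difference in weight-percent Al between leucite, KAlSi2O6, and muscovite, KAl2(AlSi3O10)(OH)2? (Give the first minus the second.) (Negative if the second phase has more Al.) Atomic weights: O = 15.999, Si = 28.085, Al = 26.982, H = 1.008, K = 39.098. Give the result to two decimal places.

M(KAlSi2O6) = 218.244 g/mol, so wt% Al = 26.982/218.244 × 100 = 12.36%.
M(KAl2(AlSi3O10)(OH)2) = 398.303 g/mol, so wt% Al = 80.946/398.303 × 100 = 20.32%.
12.36 − 20.32 = -7.96 pp.

-7.96 percentage points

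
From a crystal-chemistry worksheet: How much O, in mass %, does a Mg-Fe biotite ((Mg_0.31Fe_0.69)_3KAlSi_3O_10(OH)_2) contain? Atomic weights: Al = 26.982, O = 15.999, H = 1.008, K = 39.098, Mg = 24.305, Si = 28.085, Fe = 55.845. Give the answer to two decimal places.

39.79 mass %

M((Mg_0.31Fe_0.69)_3KAlSi_3O_10(OH)_2) = 482.542 g/mol.
O contributes 12 × 15.999 = 191.988 g per mole.
191.988/482.542 = 0.3979 → 39.79%.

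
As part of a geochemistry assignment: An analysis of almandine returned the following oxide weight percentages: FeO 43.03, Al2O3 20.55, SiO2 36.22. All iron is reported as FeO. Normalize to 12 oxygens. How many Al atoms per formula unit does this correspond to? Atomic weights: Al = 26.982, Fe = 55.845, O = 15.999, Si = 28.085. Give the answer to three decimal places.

2.008 Al apfu

FeO (M=71.844): mol = 0.59894; Fe = 0.59894, O = 0.59894.
Al2O3 (M=101.961): mol = 0.20155; Al = 0.40310, O = 0.60465.
SiO2 (M=60.083): mol = 0.60283; Si = 0.60283, O = 1.20566.
ΣO = 2.40925; factor = 12/ΣO = 4.98080.
Al apfu = 0.40310 × 4.98080 = 2.008.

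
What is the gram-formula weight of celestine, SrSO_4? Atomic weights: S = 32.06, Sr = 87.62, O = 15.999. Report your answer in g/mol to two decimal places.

M = 1(87.62) + 1(32.06) + 4(15.999)

183.68 g/mol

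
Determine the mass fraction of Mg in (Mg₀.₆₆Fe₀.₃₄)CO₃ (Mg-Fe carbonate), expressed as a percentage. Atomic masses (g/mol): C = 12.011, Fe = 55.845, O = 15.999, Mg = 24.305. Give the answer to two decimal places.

16.88 wt%

M((Mg₀.₆₆Fe₀.₃₄)CO₃) = 95.037 g/mol.
Mg contributes 0.66 × 24.305 = 16.041 g per mole.
16.041/95.037 = 0.1688 → 16.88%.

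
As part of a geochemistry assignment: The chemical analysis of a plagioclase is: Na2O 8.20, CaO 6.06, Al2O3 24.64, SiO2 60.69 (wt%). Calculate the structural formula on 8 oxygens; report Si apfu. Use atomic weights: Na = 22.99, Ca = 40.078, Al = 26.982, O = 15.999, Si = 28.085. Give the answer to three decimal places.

2.707 Si apfu

Na2O (M=61.979): mol = 0.13230; Na = 0.26460, O = 0.13230.
CaO (M=56.077): mol = 0.10807; Ca = 0.10807, O = 0.10807.
Al2O3 (M=101.961): mol = 0.24166; Al = 0.48332, O = 0.72498.
SiO2 (M=60.083): mol = 1.01010; Si = 1.01010, O = 2.02020.
ΣO = 2.98555; factor = 8/ΣO = 2.67957.
Si apfu = 1.01010 × 2.67957 = 2.707.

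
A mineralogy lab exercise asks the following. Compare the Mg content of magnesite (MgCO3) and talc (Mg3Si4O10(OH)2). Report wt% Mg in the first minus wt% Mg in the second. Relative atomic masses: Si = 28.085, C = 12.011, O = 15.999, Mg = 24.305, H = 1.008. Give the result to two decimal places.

Mg in MgCO3: molar mass 84.313 g/mol; 1×24.305 = 24.305 g → 28.83 wt%.
Mg in Mg3Si4O10(OH)2: molar mass 379.259 g/mol; 3×24.305 = 72.915 g → 19.23 wt%.
Difference = 28.83 − 19.23 = 9.60 percentage points.

9.60 percentage points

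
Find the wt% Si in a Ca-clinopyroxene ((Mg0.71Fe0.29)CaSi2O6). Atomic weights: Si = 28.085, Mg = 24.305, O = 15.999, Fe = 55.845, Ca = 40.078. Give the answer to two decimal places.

M((Mg0.71Fe0.29)CaSi2O6) = 225.694 g/mol.
Si contributes 2 × 28.085 = 56.170 g per mole.
56.170/225.694 = 0.2489 → 24.89%.

24.89 mass %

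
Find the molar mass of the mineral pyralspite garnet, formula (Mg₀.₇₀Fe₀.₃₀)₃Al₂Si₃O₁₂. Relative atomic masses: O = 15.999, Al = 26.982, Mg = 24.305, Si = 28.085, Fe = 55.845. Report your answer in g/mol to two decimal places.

M = 2.10(24.305) + 0.90(55.845) + 2(26.982) + 3(28.085) + 12(15.999)

431.51 g/mol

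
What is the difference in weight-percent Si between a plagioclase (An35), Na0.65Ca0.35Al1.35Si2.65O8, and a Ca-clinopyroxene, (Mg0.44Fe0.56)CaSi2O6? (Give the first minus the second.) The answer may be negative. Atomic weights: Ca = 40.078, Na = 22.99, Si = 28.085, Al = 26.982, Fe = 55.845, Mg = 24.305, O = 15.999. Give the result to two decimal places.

3.81 percentage points

M(Na0.65Ca0.35Al1.35Si2.65O8) = 267.814 g/mol, so wt% Si = 74.425/267.814 × 100 = 27.79%.
M((Mg0.44Fe0.56)CaSi2O6) = 234.209 g/mol, so wt% Si = 56.170/234.209 × 100 = 23.98%.
27.79 − 23.98 = 3.81 pp.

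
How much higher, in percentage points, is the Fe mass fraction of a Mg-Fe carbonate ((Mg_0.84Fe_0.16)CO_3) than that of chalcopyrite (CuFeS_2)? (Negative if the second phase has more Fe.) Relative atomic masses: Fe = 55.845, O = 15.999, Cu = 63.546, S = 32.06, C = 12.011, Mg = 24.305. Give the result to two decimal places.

First mineral: 8.935 g Fe in 89.359 g formula = 10.00 wt% Fe.
Second mineral: 55.845 g Fe in 183.511 g formula = 30.43 wt% Fe.
10.00% − 30.43% gives a difference of -20.43 percentage points.

-20.43 percentage points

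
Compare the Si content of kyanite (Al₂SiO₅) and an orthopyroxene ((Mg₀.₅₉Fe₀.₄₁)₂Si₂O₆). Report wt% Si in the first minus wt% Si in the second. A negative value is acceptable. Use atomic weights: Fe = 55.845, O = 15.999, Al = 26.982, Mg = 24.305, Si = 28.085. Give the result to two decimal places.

-7.45 percentage points

Si in Al₂SiO₅: molar mass 162.044 g/mol; 1×28.085 = 28.085 g → 17.33 wt%.
Si in (Mg₀.₅₉Fe₀.₄₁)₂Si₂O₆: molar mass 226.637 g/mol; 2×28.085 = 56.170 g → 24.78 wt%.
Difference = 17.33 − 24.78 = -7.45 percentage points.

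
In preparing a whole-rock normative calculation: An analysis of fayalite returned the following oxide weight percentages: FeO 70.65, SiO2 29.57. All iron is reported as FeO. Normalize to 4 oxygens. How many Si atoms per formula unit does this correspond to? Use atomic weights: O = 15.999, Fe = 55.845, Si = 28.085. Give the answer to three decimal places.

FeO: 70.65/71.844 = 0.98338 mol → 0.98338 mol Fe, 0.98338 mol O.
SiO2: 29.57/60.083 = 0.49215 mol → 0.49215 mol Si, 0.98430 mol O.
Total oxygen = 1.96768 mol. Normalization factor = 4/1.96768 = 2.03285.
Si per 4 O = 0.49215 × 2.03285 = 1.000.

1.000 Si apfu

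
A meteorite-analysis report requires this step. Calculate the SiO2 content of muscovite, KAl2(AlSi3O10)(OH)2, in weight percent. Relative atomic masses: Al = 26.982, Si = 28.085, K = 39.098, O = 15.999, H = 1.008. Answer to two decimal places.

45.25 wt%

Molar mass of KAl2(AlSi3O10)(OH)2 = 1·39.098 + 3·26.982 + 3·28.085 + 12·15.999 + 2·1.008 = 398.303 g/mol.
Each formula unit contains 3 Si, equivalent to 3/1 = 3.0000 mol SiO2.
M(SiO2) = 1×28.085 + 2×15.999 = 60.083 g/mol.
Mass of SiO2 per formula unit = 3.0000 × 60.083 = 180.249 g.
SiO2 wt% = 180.249 / 398.303 × 100 = 45.25%.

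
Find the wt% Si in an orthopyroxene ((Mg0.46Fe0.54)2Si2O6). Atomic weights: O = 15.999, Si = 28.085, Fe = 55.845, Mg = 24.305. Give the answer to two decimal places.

23.92 weight percent

Formula mass = 0.92*24.305 + 1.08*55.845 + 2*28.085 + 6*15.999 = 234.837 g/mol, of which 56.170 g is Si.
So Si makes up 56.170/234.837 = 0.2392 of the mass, i.e. 23.92%.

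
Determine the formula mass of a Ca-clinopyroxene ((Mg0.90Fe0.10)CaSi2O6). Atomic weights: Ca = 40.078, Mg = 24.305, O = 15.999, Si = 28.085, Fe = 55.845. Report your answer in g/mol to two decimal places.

M = 0.90×24.305 + 0.10×55.845 + 1×40.078 + 2×28.085 + 6×15.999

219.70 g/mol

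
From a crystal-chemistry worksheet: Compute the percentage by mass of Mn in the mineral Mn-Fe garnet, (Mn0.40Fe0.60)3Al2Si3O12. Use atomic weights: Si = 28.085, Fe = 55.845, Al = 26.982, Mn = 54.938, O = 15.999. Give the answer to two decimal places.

M((Mn0.40Fe0.60)3Al2Si3O12) = 496.654 g/mol.
Mn contributes 1.20 × 54.938 = 65.926 g per mole.
65.926/496.654 = 0.1327 → 13.27%.

13.27 wt%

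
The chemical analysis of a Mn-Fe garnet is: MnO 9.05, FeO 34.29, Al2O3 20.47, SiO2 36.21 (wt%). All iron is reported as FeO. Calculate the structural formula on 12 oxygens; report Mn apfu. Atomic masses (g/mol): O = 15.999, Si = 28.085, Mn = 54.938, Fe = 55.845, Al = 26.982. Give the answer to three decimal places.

0.635 Mn apfu

MnO: 9.05/70.937 = 0.12758 mol → 0.12758 mol Mn, 0.12758 mol O.
FeO: 34.29/71.844 = 0.47728 mol → 0.47728 mol Fe, 0.47728 mol O.
Al2O3: 20.47/101.961 = 0.20076 mol → 0.40152 mol Al, 0.60228 mol O.
SiO2: 36.21/60.083 = 0.60267 mol → 0.60267 mol Si, 1.20534 mol O.
Total oxygen = 2.41248 mol. Normalization factor = 12/2.41248 = 4.97413.
Mn per 12 O = 0.12758 × 4.97413 = 0.635.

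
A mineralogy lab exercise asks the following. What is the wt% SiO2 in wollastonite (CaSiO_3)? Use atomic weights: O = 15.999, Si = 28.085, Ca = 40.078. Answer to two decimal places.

51.72 wt%

M(CaSiO_3) = 116.160 g/mol; M(SiO2) = 60.083 g/mol.
Moles SiO2 per formula unit = 1 Si ÷ 1 = 1.0000.
SiO2 fraction = (1.0000 × 60.083) / 116.160 = 60.083/116.160 = 0.5172.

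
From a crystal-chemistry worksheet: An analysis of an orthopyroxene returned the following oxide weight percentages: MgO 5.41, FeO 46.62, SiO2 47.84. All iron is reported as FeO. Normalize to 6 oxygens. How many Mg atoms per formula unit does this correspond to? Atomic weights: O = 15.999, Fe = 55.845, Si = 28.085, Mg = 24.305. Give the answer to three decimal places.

0.339 Mg apfu

MgO: 5.41/40.304 = 0.13423 mol → 0.13423 mol Mg, 0.13423 mol O.
FeO: 46.62/71.844 = 0.64891 mol → 0.64891 mol Fe, 0.64891 mol O.
SiO2: 47.84/60.083 = 0.79623 mol → 0.79623 mol Si, 1.59246 mol O.
Total oxygen = 2.37560 mol. Normalization factor = 6/2.37560 = 2.52568.
Mg per 6 O = 0.13423 × 2.52568 = 0.339.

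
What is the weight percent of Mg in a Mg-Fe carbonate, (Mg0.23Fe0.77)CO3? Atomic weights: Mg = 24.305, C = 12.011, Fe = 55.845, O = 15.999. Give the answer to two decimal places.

5.15 weight percent

Formula mass = 0.23*24.305 + 0.77*55.845 + 1*12.011 + 3*15.999 = 108.599 g/mol, of which 5.590 g is Mg.
So Mg makes up 5.590/108.599 = 0.0515 of the mass, i.e. 5.15%.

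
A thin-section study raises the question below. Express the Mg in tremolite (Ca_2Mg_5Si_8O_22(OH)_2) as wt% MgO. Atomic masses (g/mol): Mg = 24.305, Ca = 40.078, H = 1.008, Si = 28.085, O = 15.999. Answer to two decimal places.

M(Ca_2Mg_5Si_8O_22(OH)_2) = 812.353 g/mol; M(MgO) = 40.304 g/mol.
Moles MgO per formula unit = 5 Mg ÷ 1 = 5.0000.
MgO fraction = (5.0000 × 40.304) / 812.353 = 201.520/812.353 = 0.2481.

24.81 wt%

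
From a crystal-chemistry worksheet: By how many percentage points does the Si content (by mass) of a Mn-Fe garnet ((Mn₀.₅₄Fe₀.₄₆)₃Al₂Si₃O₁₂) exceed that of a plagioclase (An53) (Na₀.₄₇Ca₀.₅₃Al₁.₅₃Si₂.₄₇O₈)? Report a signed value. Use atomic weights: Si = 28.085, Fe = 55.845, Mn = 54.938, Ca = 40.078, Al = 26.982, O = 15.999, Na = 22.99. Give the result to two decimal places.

-8.65 percentage points

M((Mn₀.₅₄Fe₀.₄₆)₃Al₂Si₃O₁₂) = 496.273 g/mol, so wt% Si = 84.255/496.273 × 100 = 16.98%.
M(Na₀.₄₇Ca₀.₅₃Al₁.₅₃Si₂.₄₇O₈) = 270.691 g/mol, so wt% Si = 69.370/270.691 × 100 = 25.63%.
16.98 − 25.63 = -8.65 pp.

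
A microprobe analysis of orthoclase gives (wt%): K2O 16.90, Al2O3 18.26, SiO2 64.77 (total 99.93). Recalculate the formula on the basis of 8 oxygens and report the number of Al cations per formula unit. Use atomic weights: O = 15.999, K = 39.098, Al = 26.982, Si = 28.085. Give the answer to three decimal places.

K2O (M=94.195): mol = 0.17942; K = 0.35884, O = 0.17942.
Al2O3 (M=101.961): mol = 0.17909; Al = 0.35818, O = 0.53727.
SiO2 (M=60.083): mol = 1.07801; Si = 1.07801, O = 2.15602.
ΣO = 2.87271; factor = 8/ΣO = 2.78483.
Al apfu = 0.35818 × 2.78483 = 0.997.

0.997 Al apfu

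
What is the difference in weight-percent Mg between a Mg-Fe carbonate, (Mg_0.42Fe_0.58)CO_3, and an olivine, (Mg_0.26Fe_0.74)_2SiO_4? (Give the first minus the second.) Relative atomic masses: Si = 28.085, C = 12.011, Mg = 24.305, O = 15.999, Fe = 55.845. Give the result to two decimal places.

First mineral: 10.208 g Mg in 102.606 g formula = 9.95 wt% Mg.
Second mineral: 12.639 g Mg in 187.370 g formula = 6.75 wt% Mg.
9.95% − 6.75% gives a difference of 3.20 percentage points.

3.20 percentage points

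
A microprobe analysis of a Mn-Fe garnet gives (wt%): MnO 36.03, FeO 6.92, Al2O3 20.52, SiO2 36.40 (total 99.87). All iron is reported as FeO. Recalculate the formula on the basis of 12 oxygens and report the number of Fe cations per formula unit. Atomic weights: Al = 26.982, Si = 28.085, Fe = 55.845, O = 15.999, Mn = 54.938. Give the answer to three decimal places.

0.478 Fe apfu

36.03 wt% MnO ÷ 70.937 g/mol = 0.50792 mol, giving 0.50792 Mn and 0.50792 O.
6.92 wt% FeO ÷ 71.844 g/mol = 0.09632 mol, giving 0.09632 Fe and 0.09632 O.
20.52 wt% Al2O3 ÷ 101.961 g/mol = 0.20125 mol, giving 0.40250 Al and 0.60375 O.
36.40 wt% SiO2 ÷ 60.083 g/mol = 0.60583 mol, giving 0.60583 Si and 1.21166 O.
Oxygen sums to 2.41965; scaling by 12/2.41965 = 4.95939 puts the formula on 12 O.
Fe: 0.09632 × 4.95939 = 0.478 atoms per formula unit.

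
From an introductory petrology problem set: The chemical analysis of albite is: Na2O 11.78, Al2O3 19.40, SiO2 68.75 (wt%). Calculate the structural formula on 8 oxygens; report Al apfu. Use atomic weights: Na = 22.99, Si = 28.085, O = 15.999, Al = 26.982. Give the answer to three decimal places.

0.998 Al apfu

Na2O: 11.78/61.979 = 0.19006 mol → 0.38012 mol Na, 0.19006 mol O.
Al2O3: 19.40/101.961 = 0.19027 mol → 0.38054 mol Al, 0.57081 mol O.
SiO2: 68.75/60.083 = 1.14425 mol → 1.14425 mol Si, 2.28850 mol O.
Total oxygen = 3.04937 mol. Normalization factor = 8/3.04937 = 2.62349.
Al per 8 O = 0.38054 × 2.62349 = 0.998.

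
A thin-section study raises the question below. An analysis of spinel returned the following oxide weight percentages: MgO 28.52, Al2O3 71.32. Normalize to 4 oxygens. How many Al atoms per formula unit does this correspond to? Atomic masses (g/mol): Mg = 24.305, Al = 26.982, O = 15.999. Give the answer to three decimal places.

MgO (M=40.304): mol = 0.70762; Mg = 0.70762, O = 0.70762.
Al2O3 (M=101.961): mol = 0.69948; Al = 1.39896, O = 2.09844.
ΣO = 2.80606; factor = 4/ΣO = 1.42549.
Al apfu = 1.39896 × 1.42549 = 1.994.

1.994 Al apfu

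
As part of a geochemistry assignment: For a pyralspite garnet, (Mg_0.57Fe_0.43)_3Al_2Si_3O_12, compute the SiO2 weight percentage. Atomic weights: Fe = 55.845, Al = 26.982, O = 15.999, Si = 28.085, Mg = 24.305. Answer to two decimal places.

M((Mg_0.57Fe_0.43)_3Al_2Si_3O_12) = 443.809 g/mol; M(SiO2) = 60.083 g/mol.
Moles SiO2 per formula unit = 3 Si ÷ 1 = 3.0000.
SiO2 fraction = (3.0000 × 60.083) / 443.809 = 180.249/443.809 = 0.4061.

40.61 wt%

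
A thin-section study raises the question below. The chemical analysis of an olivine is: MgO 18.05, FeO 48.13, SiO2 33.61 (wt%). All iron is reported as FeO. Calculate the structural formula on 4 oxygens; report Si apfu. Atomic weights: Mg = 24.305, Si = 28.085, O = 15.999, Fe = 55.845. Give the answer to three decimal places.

MgO: 18.05/40.304 = 0.44785 mol → 0.44785 mol Mg, 0.44785 mol O.
FeO: 48.13/71.844 = 0.66992 mol → 0.66992 mol Fe, 0.66992 mol O.
SiO2: 33.61/60.083 = 0.55939 mol → 0.55939 mol Si, 1.11878 mol O.
Total oxygen = 2.23655 mol. Normalization factor = 4/2.23655 = 1.78847.
Si per 4 O = 0.55939 × 1.78847 = 1.000.

1.000 Si apfu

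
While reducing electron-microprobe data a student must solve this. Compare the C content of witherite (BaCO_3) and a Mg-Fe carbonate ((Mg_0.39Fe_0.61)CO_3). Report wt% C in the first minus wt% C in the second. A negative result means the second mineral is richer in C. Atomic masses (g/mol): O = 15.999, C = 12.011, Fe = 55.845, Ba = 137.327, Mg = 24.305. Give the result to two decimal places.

C in BaCO_3: molar mass 197.335 g/mol; 1×12.011 = 12.011 g → 6.09 wt%.
C in (Mg_0.39Fe_0.61)CO_3: molar mass 103.552 g/mol; 1×12.011 = 12.011 g → 11.60 wt%.
Difference = 6.09 − 11.60 = -5.51 percentage points.

-5.51 percentage points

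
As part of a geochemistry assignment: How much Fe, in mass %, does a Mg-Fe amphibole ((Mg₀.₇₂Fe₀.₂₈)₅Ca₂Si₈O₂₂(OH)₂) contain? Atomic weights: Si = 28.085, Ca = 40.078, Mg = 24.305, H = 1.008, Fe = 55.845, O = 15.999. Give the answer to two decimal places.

9.13 mass %

M((Mg₀.₇₂Fe₀.₂₈)₅Ca₂Si₈O₂₂(OH)₂) = 856.509 g/mol.
Fe contributes 1.40 × 55.845 = 78.183 g per mole.
78.183/856.509 = 0.0913 → 9.13%.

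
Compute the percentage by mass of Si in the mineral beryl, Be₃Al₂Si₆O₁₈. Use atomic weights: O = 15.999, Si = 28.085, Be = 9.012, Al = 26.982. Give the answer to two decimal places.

31.35 weight percent

Molar mass of Be₃Al₂Si₆O₁₈: 3·9.012 + 2·26.982 + 6·28.085 + 18·15.999 = 537.492 g/mol.
Mass of Si per formula unit: 6 × 28.085 = 168.510 g.
Weight fraction Si = 168.510 / 537.492 = 0.3135.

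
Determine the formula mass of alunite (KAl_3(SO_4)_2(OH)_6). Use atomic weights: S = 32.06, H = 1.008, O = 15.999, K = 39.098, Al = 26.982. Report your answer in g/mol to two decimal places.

414.20 g/mol

M = 1·39.098 + 3·26.982 + 2·32.06 + 14·15.999 + 6·1.008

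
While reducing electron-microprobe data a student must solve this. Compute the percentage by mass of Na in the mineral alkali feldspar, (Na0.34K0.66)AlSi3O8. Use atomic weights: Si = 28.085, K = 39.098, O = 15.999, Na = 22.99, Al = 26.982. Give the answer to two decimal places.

2.86 weight percent

Molar mass of (Na0.34K0.66)AlSi3O8: 0.34·22.99 + 0.66·39.098 + 1·26.982 + 3·28.085 + 8·15.999 = 272.850 g/mol.
Mass of Na per formula unit: 0.34 × 22.99 = 7.817 g.
Weight fraction Na = 7.817 / 272.850 = 0.0286.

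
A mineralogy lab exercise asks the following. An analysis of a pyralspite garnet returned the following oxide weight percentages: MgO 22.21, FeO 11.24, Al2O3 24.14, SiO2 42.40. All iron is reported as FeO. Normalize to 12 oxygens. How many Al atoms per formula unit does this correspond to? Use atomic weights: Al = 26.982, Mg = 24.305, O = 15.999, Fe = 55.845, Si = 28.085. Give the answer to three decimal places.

2.008 Al apfu

MgO: 22.21/40.304 = 0.55106 mol → 0.55106 mol Mg, 0.55106 mol O.
FeO: 11.24/71.844 = 0.15645 mol → 0.15645 mol Fe, 0.15645 mol O.
Al2O3: 24.14/101.961 = 0.23676 mol → 0.47352 mol Al, 0.71028 mol O.
SiO2: 42.40/60.083 = 0.70569 mol → 0.70569 mol Si, 1.41138 mol O.
Total oxygen = 2.82917 mol. Normalization factor = 12/2.82917 = 4.24153.
Al per 12 O = 0.47352 × 4.24153 = 2.008.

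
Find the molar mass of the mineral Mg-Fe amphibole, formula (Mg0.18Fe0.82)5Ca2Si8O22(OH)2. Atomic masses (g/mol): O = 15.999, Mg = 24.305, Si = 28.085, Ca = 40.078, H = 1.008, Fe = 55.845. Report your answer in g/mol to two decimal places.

941.67 g/mol

The formula mass is the sum 0.90(24.305) + 4.10(55.845) + 2(40.078) + 8(28.085) + 24(15.999) + 2(1.008).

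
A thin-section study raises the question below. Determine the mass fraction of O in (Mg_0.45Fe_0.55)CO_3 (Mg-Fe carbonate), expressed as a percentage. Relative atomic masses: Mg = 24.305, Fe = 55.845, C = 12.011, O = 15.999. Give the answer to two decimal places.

M((Mg_0.45Fe_0.55)CO_3) = 101.660 g/mol.
O contributes 3 × 15.999 = 47.997 g per mole.
47.997/101.660 = 0.4721 → 47.21%.

47.21 wt%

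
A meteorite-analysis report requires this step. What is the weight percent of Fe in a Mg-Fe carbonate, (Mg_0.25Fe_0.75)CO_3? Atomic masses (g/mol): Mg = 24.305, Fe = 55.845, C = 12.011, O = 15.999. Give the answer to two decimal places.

Molar mass of (Mg_0.25Fe_0.75)CO_3: 0.25*24.305 + 0.75*55.845 + 1*12.011 + 3*15.999 = 107.968 g/mol.
Mass of Fe per formula unit: 0.75 × 55.845 = 41.884 g.
Weight fraction Fe = 41.884 / 107.968 = 0.3879.

38.79 weight percent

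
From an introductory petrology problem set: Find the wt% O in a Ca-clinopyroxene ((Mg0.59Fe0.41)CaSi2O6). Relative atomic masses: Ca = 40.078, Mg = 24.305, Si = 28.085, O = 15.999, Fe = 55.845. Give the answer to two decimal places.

41.83 wt%

Formula mass = 0.59*24.305 + 0.41*55.845 + 1*40.078 + 2*28.085 + 6*15.999 = 229.478 g/mol, of which 95.994 g is O.
So O makes up 95.994/229.478 = 0.4183 of the mass, i.e. 41.83%.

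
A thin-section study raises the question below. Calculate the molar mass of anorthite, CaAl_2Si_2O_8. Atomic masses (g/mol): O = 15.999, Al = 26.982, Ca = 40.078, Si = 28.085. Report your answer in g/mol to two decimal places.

278.20 g/mol

M = 1·40.078 + 2·26.982 + 2·28.085 + 8·15.999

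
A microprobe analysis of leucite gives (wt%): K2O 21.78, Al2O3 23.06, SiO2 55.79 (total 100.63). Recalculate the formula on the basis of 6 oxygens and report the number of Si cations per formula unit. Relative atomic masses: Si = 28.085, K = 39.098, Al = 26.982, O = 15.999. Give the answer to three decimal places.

2.014 Si apfu

K2O (M=94.195): mol = 0.23122; K = 0.46244, O = 0.23122.
Al2O3 (M=101.961): mol = 0.22616; Al = 0.45232, O = 0.67848.
SiO2 (M=60.083): mol = 0.92855; Si = 0.92855, O = 1.85710.
ΣO = 2.76680; factor = 6/ΣO = 2.16857.
Si apfu = 0.92855 × 2.16857 = 2.014.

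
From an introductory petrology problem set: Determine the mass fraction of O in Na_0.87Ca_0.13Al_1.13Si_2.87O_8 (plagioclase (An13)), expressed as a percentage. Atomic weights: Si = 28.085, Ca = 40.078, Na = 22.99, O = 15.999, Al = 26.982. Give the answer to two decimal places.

48.43 wt%

Molar mass of Na_0.87Ca_0.13Al_1.13Si_2.87O_8: 0.87·22.99 + 0.13·40.078 + 1.13·26.982 + 2.87·28.085 + 8·15.999 = 264.297 g/mol.
Mass of O per formula unit: 8 × 15.999 = 127.992 g.
Weight fraction O = 127.992 / 264.297 = 0.4843.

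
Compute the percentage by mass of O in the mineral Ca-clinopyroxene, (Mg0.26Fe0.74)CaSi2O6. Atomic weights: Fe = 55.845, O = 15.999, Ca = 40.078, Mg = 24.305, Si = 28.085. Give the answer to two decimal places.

40.02 wt%

Formula mass = 0.26·24.305 + 0.74·55.845 + 1·40.078 + 2·28.085 + 6·15.999 = 239.887 g/mol, of which 95.994 g is O.
So O makes up 95.994/239.887 = 0.4002 of the mass, i.e. 40.02%.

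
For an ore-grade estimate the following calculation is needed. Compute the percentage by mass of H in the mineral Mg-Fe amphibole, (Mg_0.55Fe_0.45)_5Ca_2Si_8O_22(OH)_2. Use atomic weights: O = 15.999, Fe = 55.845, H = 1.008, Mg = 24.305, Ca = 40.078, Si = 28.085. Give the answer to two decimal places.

0.23 mass %

Molar mass of (Mg_0.55Fe_0.45)_5Ca_2Si_8O_22(OH)_2: 2.75*24.305 + 2.25*55.845 + 2*40.078 + 8*28.085 + 24*15.999 + 2*1.008 = 883.318 g/mol.
Mass of H per formula unit: 2 × 1.008 = 2.016 g.
Weight fraction H = 2.016 / 883.318 = 0.0023.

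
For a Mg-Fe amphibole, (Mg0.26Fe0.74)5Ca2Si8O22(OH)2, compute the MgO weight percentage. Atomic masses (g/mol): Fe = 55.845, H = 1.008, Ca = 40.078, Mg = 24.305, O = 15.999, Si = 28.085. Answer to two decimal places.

Molar mass of (Mg0.26Fe0.74)5Ca2Si8O22(OH)2 = 1.30·24.305 + 3.70·55.845 + 2·40.078 + 8·28.085 + 24·15.999 + 2·1.008 = 929.051 g/mol.
Each formula unit contains 1.30 Mg, equivalent to 1.30/1 = 1.3000 mol MgO.
M(MgO) = 1×24.305 + 1×15.999 = 40.304 g/mol.
Mass of MgO per formula unit = 1.3000 × 40.304 = 52.395 g.
MgO wt% = 52.395 / 929.051 × 100 = 5.64%.

5.64 wt%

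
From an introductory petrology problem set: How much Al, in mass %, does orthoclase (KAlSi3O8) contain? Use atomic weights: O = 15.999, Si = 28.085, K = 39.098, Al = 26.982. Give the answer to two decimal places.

9.69 mass %

M(KAlSi3O8) = 278.327 g/mol.
Al contributes 1 × 26.982 = 26.982 g per mole.
26.982/278.327 = 0.0969 → 9.69%.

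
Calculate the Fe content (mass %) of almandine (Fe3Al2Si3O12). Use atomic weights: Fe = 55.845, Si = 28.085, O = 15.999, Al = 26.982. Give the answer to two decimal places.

33.66 mass %

M(Fe3Al2Si3O12) = 497.742 g/mol.
Fe contributes 3 × 55.845 = 167.535 g per mole.
167.535/497.742 = 0.3366 → 33.66%.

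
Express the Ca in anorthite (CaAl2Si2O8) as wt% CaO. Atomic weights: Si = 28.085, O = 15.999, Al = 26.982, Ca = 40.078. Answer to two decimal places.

Formula mass = 278.204 g/mol.
1 Ca → 1.0000 mol CaO per formula unit; M(CaO) = 56.077, so CaO mass = 56.077 g.
56.077/278.204 × 100 = 20.16 wt%.

20.16 wt%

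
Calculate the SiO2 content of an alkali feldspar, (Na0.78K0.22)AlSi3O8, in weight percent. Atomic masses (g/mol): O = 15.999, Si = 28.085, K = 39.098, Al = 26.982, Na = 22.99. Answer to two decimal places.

67.82 wt%

Formula mass = 265.763 g/mol.
3 Si → 3.0000 mol SiO2 per formula unit; M(SiO2) = 60.083, so SiO2 mass = 180.249 g.
180.249/265.763 × 100 = 67.82 wt%.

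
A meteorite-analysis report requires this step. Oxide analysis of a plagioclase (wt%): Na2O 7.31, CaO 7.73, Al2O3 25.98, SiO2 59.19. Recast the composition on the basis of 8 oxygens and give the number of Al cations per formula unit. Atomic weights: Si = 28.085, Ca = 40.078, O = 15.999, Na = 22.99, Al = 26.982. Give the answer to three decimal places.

Na2O: 7.31/61.979 = 0.11794 mol → 0.23588 mol Na, 0.11794 mol O.
CaO: 7.73/56.077 = 0.13785 mol → 0.13785 mol Ca, 0.13785 mol O.
Al2O3: 25.98/101.961 = 0.25480 mol → 0.50960 mol Al, 0.76440 mol O.
SiO2: 59.19/60.083 = 0.98514 mol → 0.98514 mol Si, 1.97028 mol O.
Total oxygen = 2.99047 mol. Normalization factor = 8/2.99047 = 2.67516.
Al per 8 O = 0.50960 × 2.67516 = 1.363.

1.363 Al apfu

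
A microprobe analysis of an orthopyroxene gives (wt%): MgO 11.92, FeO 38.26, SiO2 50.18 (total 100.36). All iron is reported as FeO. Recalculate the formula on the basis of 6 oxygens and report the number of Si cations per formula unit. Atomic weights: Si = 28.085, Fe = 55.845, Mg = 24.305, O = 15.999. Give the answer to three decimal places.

MgO: 11.92/40.304 = 0.29575 mol → 0.29575 mol Mg, 0.29575 mol O.
FeO: 38.26/71.844 = 0.53254 mol → 0.53254 mol Fe, 0.53254 mol O.
SiO2: 50.18/60.083 = 0.83518 mol → 0.83518 mol Si, 1.67036 mol O.
Total oxygen = 2.49865 mol. Normalization factor = 6/2.49865 = 2.40130.
Si per 6 O = 0.83518 × 2.40130 = 2.006.

2.006 Si apfu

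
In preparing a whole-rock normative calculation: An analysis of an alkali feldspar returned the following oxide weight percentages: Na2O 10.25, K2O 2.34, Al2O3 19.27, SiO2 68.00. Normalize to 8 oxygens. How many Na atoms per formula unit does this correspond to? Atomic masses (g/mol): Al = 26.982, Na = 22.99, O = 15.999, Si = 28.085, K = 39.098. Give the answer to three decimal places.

0.876 Na apfu

10.25 wt% Na2O ÷ 61.979 g/mol = 0.16538 mol, giving 0.33076 Na and 0.16538 O.
2.34 wt% K2O ÷ 94.195 g/mol = 0.02484 mol, giving 0.04968 K and 0.02484 O.
19.27 wt% Al2O3 ÷ 101.961 g/mol = 0.18899 mol, giving 0.37798 Al and 0.56697 O.
68.00 wt% SiO2 ÷ 60.083 g/mol = 1.13177 mol, giving 1.13177 Si and 2.26354 O.
Oxygen sums to 3.02073; scaling by 8/3.02073 = 2.64837 puts the formula on 8 O.
Na: 0.33076 × 2.64837 = 0.876 atoms per formula unit.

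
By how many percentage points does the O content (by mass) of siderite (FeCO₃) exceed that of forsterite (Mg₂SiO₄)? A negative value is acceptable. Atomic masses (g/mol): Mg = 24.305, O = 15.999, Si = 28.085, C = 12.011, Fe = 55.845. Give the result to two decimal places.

O in FeCO₃: molar mass 115.853 g/mol; 3×15.999 = 47.997 g → 41.43 wt%.
O in Mg₂SiO₄: molar mass 140.691 g/mol; 4×15.999 = 63.996 g → 45.49 wt%.
Difference = 41.43 − 45.49 = -4.06 percentage points.

-4.06 percentage points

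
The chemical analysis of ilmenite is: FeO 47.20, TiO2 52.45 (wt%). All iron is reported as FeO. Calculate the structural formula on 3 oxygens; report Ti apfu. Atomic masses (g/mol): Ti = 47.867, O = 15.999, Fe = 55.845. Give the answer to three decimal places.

47.20 wt% FeO ÷ 71.844 g/mol = 0.65698 mol, giving 0.65698 Fe and 0.65698 O.
52.45 wt% TiO2 ÷ 79.865 g/mol = 0.65673 mol, giving 0.65673 Ti and 1.31346 O.
Oxygen sums to 1.97044; scaling by 3/1.97044 = 1.52250 puts the formula on 3 O.
Ti: 0.65673 × 1.52250 = 1.000 atoms per formula unit.

1.000 Ti apfu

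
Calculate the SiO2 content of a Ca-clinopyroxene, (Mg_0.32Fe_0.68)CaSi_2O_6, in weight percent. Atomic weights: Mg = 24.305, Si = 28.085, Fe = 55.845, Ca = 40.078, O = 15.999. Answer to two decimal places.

50.49 wt%

M((Mg_0.32Fe_0.68)CaSi_2O_6) = 237.994 g/mol; M(SiO2) = 60.083 g/mol.
Moles SiO2 per formula unit = 2 Si ÷ 1 = 2.0000.
SiO2 fraction = (2.0000 × 60.083) / 237.994 = 120.166/237.994 = 0.5049.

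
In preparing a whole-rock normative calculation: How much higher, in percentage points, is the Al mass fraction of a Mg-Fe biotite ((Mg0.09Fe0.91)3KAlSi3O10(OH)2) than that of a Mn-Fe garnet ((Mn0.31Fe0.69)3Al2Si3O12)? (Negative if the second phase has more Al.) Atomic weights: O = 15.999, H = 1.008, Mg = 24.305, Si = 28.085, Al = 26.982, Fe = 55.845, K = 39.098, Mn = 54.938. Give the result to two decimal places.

-5.50 percentage points

First mineral: 26.982 g Al in 503.358 g formula = 5.36 wt% Al.
Second mineral: 53.964 g Al in 496.898 g formula = 10.86 wt% Al.
5.36% − 10.86% gives a difference of -5.50 percentage points.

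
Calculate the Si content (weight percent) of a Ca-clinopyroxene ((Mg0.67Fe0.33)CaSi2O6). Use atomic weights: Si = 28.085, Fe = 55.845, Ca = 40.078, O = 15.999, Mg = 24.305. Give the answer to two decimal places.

24.75 weight percent

Formula mass = 0.67*24.305 + 0.33*55.845 + 1*40.078 + 2*28.085 + 6*15.999 = 226.955 g/mol, of which 56.170 g is Si.
So Si makes up 56.170/226.955 = 0.2475 of the mass, i.e. 24.75%.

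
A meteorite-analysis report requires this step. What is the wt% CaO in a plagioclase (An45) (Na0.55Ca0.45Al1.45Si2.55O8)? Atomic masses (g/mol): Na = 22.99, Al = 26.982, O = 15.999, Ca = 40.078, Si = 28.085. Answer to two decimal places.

9.37 wt%

M(Na0.55Ca0.45Al1.45Si2.55O8) = 269.412 g/mol; M(CaO) = 56.077 g/mol.
Moles CaO per formula unit = 0.45 Ca ÷ 1 = 0.4500.
CaO fraction = (0.4500 × 56.077) / 269.412 = 25.235/269.412 = 0.0937.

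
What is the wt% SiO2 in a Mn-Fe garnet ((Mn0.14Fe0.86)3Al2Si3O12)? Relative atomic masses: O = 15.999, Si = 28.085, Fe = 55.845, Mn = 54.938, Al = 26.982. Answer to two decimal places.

36.24 wt%

M((Mn0.14Fe0.86)3Al2Si3O12) = 497.361 g/mol; M(SiO2) = 60.083 g/mol.
Moles SiO2 per formula unit = 3 Si ÷ 1 = 3.0000.
SiO2 fraction = (3.0000 × 60.083) / 497.361 = 180.249/497.361 = 0.3624.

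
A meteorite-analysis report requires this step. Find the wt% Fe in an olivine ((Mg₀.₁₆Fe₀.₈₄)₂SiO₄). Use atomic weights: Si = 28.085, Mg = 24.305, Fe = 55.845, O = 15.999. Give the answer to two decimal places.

48.44 weight percent

Molar mass of (Mg₀.₁₆Fe₀.₈₄)₂SiO₄: 0.32*24.305 + 1.68*55.845 + 1*28.085 + 4*15.999 = 193.678 g/mol.
Mass of Fe per formula unit: 1.68 × 55.845 = 93.820 g.
Weight fraction Fe = 93.820 / 193.678 = 0.4844.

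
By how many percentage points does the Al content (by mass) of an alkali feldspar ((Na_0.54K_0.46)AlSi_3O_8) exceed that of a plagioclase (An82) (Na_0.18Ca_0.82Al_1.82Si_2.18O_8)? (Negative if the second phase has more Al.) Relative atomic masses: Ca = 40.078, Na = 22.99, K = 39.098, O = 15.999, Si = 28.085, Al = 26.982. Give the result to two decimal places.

-7.83 percentage points

M((Na_0.54K_0.46)AlSi_3O_8) = 269.629 g/mol, so wt% Al = 26.982/269.629 × 100 = 10.01%.
M(Na_0.18Ca_0.82Al_1.82Si_2.18O_8) = 275.327 g/mol, so wt% Al = 49.107/275.327 × 100 = 17.84%.
10.01 − 17.84 = -7.83 pp.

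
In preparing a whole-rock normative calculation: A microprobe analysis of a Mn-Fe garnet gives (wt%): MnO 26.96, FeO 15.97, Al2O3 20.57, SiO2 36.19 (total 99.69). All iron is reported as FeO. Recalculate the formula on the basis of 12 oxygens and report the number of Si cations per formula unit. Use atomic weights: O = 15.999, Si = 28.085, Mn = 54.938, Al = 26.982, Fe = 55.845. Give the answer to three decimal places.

26.96 wt% MnO ÷ 70.937 g/mol = 0.38006 mol, giving 0.38006 Mn and 0.38006 O.
15.97 wt% FeO ÷ 71.844 g/mol = 0.22229 mol, giving 0.22229 Fe and 0.22229 O.
20.57 wt% Al2O3 ÷ 101.961 g/mol = 0.20174 mol, giving 0.40348 Al and 0.60522 O.
36.19 wt% SiO2 ÷ 60.083 g/mol = 0.60233 mol, giving 0.60233 Si and 1.20466 O.
Oxygen sums to 2.41223; scaling by 12/2.41223 = 4.97465 puts the formula on 12 O.
Si: 0.60233 × 4.97465 = 2.996 atoms per formula unit.

2.996 Si apfu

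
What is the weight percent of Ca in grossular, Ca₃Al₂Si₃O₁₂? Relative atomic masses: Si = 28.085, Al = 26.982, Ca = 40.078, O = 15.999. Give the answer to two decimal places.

Molar mass of Ca₃Al₂Si₃O₁₂: 3×40.078 + 2×26.982 + 3×28.085 + 12×15.999 = 450.441 g/mol.
Mass of Ca per formula unit: 3 × 40.078 = 120.234 g.
Weight fraction Ca = 120.234 / 450.441 = 0.2669.

26.69 wt%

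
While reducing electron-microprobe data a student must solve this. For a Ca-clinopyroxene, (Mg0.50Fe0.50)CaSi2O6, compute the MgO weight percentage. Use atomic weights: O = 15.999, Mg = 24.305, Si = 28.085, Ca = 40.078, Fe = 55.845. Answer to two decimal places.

Formula mass = 232.317 g/mol.
0.50 Mg → 0.5000 mol MgO per formula unit; M(MgO) = 40.304, so MgO mass = 20.152 g.
20.152/232.317 × 100 = 8.67 wt%.

8.67 wt%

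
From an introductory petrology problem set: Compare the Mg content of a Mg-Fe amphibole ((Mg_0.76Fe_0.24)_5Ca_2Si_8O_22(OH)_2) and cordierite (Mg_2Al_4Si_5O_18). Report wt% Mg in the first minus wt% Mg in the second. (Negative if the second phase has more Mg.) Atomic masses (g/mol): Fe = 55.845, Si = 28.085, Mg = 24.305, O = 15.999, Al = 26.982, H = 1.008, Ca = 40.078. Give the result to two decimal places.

M((Mg_0.76Fe_0.24)_5Ca_2Si_8O_22(OH)_2) = 850.201 g/mol, so wt% Mg = 92.359/850.201 × 100 = 10.86%.
M(Mg_2Al_4Si_5O_18) = 584.945 g/mol, so wt% Mg = 48.610/584.945 × 100 = 8.31%.
10.86 − 8.31 = 2.55 pp.

2.55 percentage points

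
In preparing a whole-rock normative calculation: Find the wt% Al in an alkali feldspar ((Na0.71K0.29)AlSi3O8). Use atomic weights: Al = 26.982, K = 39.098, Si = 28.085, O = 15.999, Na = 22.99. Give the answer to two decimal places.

Formula mass = 0.71*22.99 + 0.29*39.098 + 1*26.982 + 3*28.085 + 8*15.999 = 266.890 g/mol, of which 26.982 g is Al.
So Al makes up 26.982/266.890 = 0.1011 of the mass, i.e. 10.11%.

10.11 mass %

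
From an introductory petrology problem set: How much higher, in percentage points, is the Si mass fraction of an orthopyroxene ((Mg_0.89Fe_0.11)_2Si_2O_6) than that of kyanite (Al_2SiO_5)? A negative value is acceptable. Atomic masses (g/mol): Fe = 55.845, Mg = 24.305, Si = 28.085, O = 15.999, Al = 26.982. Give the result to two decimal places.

M((Mg_0.89Fe_0.11)_2Si_2O_6) = 207.713 g/mol, so wt% Si = 56.170/207.713 × 100 = 27.04%.
M(Al_2SiO_5) = 162.044 g/mol, so wt% Si = 28.085/162.044 × 100 = 17.33%.
27.04 − 17.33 = 9.71 pp.

9.71 percentage points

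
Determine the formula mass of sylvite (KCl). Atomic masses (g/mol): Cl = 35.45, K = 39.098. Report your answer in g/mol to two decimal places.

74.55 g/mol

M = 1(39.098) + 1(35.45)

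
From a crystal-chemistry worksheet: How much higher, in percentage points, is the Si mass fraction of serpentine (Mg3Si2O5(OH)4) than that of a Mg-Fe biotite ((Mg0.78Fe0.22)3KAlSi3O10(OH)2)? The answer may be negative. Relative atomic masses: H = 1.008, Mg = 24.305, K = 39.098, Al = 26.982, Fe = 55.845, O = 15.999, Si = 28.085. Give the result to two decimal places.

Si in Mg3Si2O5(OH)4: molar mass 277.108 g/mol; 2×28.085 = 56.170 g → 20.27 wt%.
Si in (Mg0.78Fe0.22)3KAlSi3O10(OH)2: molar mass 438.070 g/mol; 3×28.085 = 84.255 g → 19.23 wt%.
Difference = 20.27 − 19.23 = 1.04 percentage points.

1.04 percentage points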